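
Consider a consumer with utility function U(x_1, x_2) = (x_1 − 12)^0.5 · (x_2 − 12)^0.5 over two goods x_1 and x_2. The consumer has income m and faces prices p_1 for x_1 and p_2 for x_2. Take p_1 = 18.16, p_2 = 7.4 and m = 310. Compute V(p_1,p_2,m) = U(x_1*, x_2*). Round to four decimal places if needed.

MRS = (x_2−12)/(x_1−12). Tangency with p_1/p_2 gives x_2−12 = (p_1/p_2)·(x_1−12).
After buying the subsistence bundle (12, 12), a share 0.5 of the remaining income goes to x_1: x_1* = 12 + 0.5·(m − 12p_1 − 12p_2)/p_1.
Discretionary income = 310 − 12·18.16 − 12·7.4 = 3.28; x_1* = 12 + 0.5·3.28/18.16 = 12.0903; x_2* = 12 + 0.5·3.28/7.4 = 12.2216.
Utility at the optimum: U(12.0903, 12.2216) = 0.1415.

V = 0.1415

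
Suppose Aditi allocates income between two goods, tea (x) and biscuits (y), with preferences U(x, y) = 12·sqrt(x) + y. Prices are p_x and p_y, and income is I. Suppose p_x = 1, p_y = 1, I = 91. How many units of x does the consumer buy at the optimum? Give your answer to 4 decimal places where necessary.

x* = 36

Utility is quasi-linear in y; the FOC for x is 6/√x = p_x/p_y.
Thus x* = (6·p_y/p_x)² — independent of I — with the rest of income spent on y.
Plugging in: x* = (6·1/1)² = 36.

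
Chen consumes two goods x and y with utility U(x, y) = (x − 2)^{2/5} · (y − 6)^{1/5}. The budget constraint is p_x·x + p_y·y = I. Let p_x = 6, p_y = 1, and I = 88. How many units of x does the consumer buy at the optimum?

x* = 9.7778

Discretionary income = 88 − 2·6 − 6·1 = 70; x* = 2 + 2/3·70/6 = 9.7778.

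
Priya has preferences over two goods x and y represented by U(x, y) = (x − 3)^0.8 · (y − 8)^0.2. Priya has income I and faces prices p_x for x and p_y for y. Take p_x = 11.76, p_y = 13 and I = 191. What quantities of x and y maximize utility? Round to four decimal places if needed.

x* = 6.5184, y* = 8.7957

Substituting into the budget: x* = 3 + 0.8·(I − 3·p_x − 8·p_y)/p_x, and y* = 8 + 0.2·(…)/p_y.
Discretionary income = 191 − 3·11.76 − 8·13 = 51.72; x* = 3 + 0.8·51.72/11.76 = 6.5184; y* = 8 + 0.2·51.72/13 = 8.7957.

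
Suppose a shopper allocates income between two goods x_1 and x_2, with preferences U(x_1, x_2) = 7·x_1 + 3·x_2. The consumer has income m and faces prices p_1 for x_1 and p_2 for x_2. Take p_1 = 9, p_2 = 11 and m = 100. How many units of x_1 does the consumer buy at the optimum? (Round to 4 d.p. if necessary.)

Perfect substitutes: compare marginal utility per dollar. 7/p_1 vs 3/p_2 → 0.7778 vs 0.2727.
x_1 gives more utility per dollar, so spend all income on x_1: x_1* = m/p_1, x_2* = 0.
Numerically: x_1* = 11.1111, x_2* = 0.

x_1* = 11.1111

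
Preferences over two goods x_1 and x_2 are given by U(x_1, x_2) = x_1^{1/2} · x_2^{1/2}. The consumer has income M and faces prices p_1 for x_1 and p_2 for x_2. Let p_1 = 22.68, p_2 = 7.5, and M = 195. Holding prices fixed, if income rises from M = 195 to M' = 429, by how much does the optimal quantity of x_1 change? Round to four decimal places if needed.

Demand: x_1*(p_1,p_2,M) = 0.5·M/p_1 and x_2* = 0.5·M/p_2.
At p_1=22.68, p_2=7.5, M=195: x_1* = 0.5·195/22.68 = 4.2989.
At M' = 429: x_1* = 9.4577. Change: 9.4577 − 4.2989 = 5.1587.

Δx_1* = 5.1587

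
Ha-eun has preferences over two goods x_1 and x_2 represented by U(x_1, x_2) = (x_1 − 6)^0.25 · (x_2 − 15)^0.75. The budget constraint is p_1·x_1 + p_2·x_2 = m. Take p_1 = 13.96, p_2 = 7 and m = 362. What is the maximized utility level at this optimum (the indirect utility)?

Let x_1' = x_1−6, x_2' = x_2−15. MRS = (1/3)·x_2'/x_1' = p_1/p_2.
After buying the subsistence bundle (6, 15), a share 0.25 of the remaining income goes to x_1: x_1* = 6 + 0.25·(m − 6p_1 − 15p_2)/p_1.
Discretionary income = 362 − 6·13.96 − 15·7 = 173.24; x_1* = 6 + 0.25·173.24/13.96 = 9.1024; x_2* = 15 + 0.75·173.24/7 = 33.5614.
Utility at the optimum: U(9.1024, 33.5614) = 11.8682.

V = 11.8682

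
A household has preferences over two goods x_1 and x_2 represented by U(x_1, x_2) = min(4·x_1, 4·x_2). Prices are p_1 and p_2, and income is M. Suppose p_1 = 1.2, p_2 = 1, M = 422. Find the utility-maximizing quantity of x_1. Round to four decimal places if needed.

x_1* = 191.8182

With perfect complements, no substitution: consume in ratio x_1:x_2 = 4:4.
Budget: p_1·x_1 + p_2·x_1 = M, so (4·p_1 + 4·p_2)·x_1 = 4·M.
Demand: x_1*(p_1,p_2,M) = 4·M/(4·p_1 + 4·p_2), x_2* = 4·M/(4·p_1 + 4·p_2).
Here 4·1.2 + 4·1 = 8.8, giving x_1* = 191.8182.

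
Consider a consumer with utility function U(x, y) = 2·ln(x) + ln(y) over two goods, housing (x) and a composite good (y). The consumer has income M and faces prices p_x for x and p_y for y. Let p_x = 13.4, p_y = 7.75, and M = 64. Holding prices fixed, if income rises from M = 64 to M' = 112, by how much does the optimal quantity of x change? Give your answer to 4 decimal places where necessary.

The MRS is 2·y/x. Set MRS = p_x/p_y.
Rearranging, p_y·y = (1/2)·p_x·x. Substituting into the budget gives p_x·x·(1 + (1/2)) = M.
Demand: x*(p_x,p_y,M) = 2/3·M/p_x and y* = 1/3·M/p_y.
At p_x=13.4, p_y=7.75, M=64: x* = 2/3·64/13.4 = 3.1841.
At M' = 112: x* = 5.5721. Change: 5.5721 − 3.1841 = 2.3881.

Δx* = 2.3881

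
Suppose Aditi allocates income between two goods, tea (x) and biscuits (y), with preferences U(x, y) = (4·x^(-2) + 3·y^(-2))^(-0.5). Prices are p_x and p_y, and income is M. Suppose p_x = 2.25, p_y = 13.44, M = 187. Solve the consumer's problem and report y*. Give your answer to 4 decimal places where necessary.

y* = 10.4275

MRS = MU_x/MU_y = (4/3)·(y/x)^(3). Set equal to p_x/p_y.
Solve for the ratio: y/x = [(3/4)·p_x/p_y]^(1/3).
Substitute y = (y/x)·x into the budget: x* = M/(p_x + p_y·(y/x)).
Numerically y/x = 0.500743, so x* = 187/(2.25 + 13.44·0.500743) = 20.8241 and y* = 0.500743·20.8241 = 10.4275.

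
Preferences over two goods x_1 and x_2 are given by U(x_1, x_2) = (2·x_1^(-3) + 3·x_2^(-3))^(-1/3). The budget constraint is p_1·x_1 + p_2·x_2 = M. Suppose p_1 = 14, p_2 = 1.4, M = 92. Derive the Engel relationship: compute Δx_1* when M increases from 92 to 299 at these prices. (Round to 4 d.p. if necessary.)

Δx_1* = 12.3544

MRS = MU_x_1/MU_x_2 = (2/3)·(x_2/x_1)^(4). Set equal to p_1/p_2.
Solve for the ratio: x_2/x_1 = [(3/2)·p_1/p_2]^(0.25).
Substitute x_2 = (x_2/x_1)·x_1 into the budget: x_1* = M/(p_1 + p_2·(x_2/x_1)).
Numerically x_2/x_1 = 1.96799, so x_1* = 92/(14 + 1.4·1.96799) = 5.4908.
At M' = 299: x_1* = 17.8452. Change: 17.8452 − 5.4908 = 12.3544.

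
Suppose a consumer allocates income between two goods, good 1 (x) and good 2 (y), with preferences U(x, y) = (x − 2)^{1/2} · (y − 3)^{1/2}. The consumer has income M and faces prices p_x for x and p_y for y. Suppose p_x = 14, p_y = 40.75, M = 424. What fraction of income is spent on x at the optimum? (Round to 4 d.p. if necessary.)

This is Cobb-Douglas in (x−2, y−3): tangency gives 0.5·p_y·(y−3) = 0.5·p_x·(x−2).
After buying the subsistence bundle (2, 3), a share 0.5 of the remaining income goes to x: x* = 2 + 0.5·(M − 2p_x − 3p_y)/p_x.
Discretionary income = 424 − 2·14 − 3·40.75 = 273.75; x* = 2 + 0.5·273.75/14 = 11.7768; y* = 3 + 0.5·273.75/40.75 = 6.3589.
Expenditure on x: 14·11.7768 = 164.875; share = 0.3889.

share on x = 0.3889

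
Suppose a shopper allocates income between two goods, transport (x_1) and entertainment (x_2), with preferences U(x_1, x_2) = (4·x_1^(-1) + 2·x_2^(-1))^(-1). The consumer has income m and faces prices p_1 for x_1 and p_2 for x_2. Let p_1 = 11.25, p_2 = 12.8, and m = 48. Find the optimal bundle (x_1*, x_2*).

x_1* = 2.4322, x_2* = 1.6123

MU_x_1 ∝ 4·x_1^(-2), MU_x_2 ∝ 2·x_2^(-2), so MRS = 2·(x_2/x_1)^(2) = p_1/p_2.
Hence x_2/x_1 = ((1/2)·p_1/p_2)^(1/(2)), i.e. raised to the 0.5 power.
Substitute x_2 = (x_2/x_1)·x_1 into the budget: x_1* = m/(p_1 + p_2·(x_2/x_1)).
Numerically x_2/x_1 = 0.662913, so x_1* = 48/(11.25 + 12.8·0.662913) = 2.4322 and x_2* = 0.662913·2.4322 = 1.6123.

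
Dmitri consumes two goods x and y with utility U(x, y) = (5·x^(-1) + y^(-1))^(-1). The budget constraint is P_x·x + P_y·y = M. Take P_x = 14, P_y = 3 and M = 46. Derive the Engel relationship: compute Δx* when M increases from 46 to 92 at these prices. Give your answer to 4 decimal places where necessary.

Δx* = 2.7222

MRS = MU_x/MU_y = 5·(y/x)^(2). Set equal to P_x/P_y.
Hence y/x = ((1/5)·P_x/P_y)^(1/(2)), i.e. raised to the 0.5 power.
Substitute y = (y/x)·x into the budget: x* = M/(P_x + P_y·(y/x)).
Numerically y/x = 0.966092, so x* = 46/(14 + 3·0.966092) = 2.7222.
At M' = 92: x* = 5.4443. Change: 5.4443 − 2.7222 = 2.7222.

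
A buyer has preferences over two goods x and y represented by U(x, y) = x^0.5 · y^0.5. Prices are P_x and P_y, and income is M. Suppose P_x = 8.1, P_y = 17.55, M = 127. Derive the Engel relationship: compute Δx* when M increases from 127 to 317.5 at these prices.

Δx* = 11.7593

MU_x/MU_y = (0.5·y)/(0.5·x); tangency sets this equal to P_x/P_y.
So 0.5·P_y·y = 0.5·P_x·x; combined with the budget, a share 0.5 of income goes to x.
Demand: x*(P_x,P_y,M) = 0.5·M/P_x and y* = 0.5·M/P_y.
At P_x=8.1, P_y=17.55, M=127: x* = 0.5·127/8.1 = 7.8395.
At M' = 317.5: x* = 19.5988. Change: 19.5988 − 7.8395 = 11.7593.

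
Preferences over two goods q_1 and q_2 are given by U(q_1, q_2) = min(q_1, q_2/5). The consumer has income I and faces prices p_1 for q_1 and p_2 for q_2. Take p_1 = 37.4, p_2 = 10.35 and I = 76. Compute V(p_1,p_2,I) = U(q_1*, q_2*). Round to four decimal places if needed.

With perfect complements, no substitution: consume in ratio q_1:q_2 = 1:5.
Budget: p_1·q_1 + p_2·5·q_1 = I, so (p_1 + 5·p_2)·q_1 = I.
Demand: q_1*(p_1,p_2,I) = I/(p_1 + 5·p_2), q_2* = 5·I/(p_1 + 5·p_2).
Here 37.4 + 5·10.35 = 89.15, giving q_1* = 0.8525 and q_2* = 4.2625.
Utility at the optimum: U(0.8525, 4.2625) = 0.8525.

V = 0.8525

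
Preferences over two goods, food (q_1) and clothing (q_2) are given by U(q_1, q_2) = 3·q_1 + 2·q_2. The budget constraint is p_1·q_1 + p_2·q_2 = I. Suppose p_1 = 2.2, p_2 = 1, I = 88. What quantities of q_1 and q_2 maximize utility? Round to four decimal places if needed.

Perfect substitutes: compare marginal utility per dollar. 3/p_1 vs 2/p_2 → 1.3636 vs 2.
q_2 gives more utility per dollar, so spend all income on q_2: q_2* = I/p_2, q_1* = 0.
Numerically: q_1* = 0, q_2* = 88.

q_1* = 0, q_2* = 88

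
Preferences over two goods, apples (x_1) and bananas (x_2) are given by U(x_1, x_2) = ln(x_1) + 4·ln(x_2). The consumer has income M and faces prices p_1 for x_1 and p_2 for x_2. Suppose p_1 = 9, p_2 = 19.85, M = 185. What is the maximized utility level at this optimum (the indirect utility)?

V = 9.4497

Tangency: MRS = (1/4)·x_2/x_1 = p_1/p_2.
So p_2·x_2 = 4·p_1·x_1; combined with the budget, a share 0.2 of income goes to x_1.
Demand: x_1*(p_1,p_2,M) = 0.2·M/p_1 and x_2* = 0.8·M/p_2.
At p_1=9, p_2=19.85, M=185: x_1* = 0.2·185/9 = 4.1111, x_2* = 7.4559.
Utility at the optimum: U(4.1111, 7.4559) = 9.4497.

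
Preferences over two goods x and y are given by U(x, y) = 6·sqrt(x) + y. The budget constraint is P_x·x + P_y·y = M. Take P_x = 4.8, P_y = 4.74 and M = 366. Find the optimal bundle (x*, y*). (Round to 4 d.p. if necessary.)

x* = 8.7764, y* = 68.3277

Set MRS = P_x/P_y: 3·x^(−1/2) = P_x/P_y.
Thus x* = (3·P_y/P_x)² — independent of M — with the rest of income spent on y.
Plugging in: x* = (3·4.74/4.8)² = 8.7764, y* = 68.3277.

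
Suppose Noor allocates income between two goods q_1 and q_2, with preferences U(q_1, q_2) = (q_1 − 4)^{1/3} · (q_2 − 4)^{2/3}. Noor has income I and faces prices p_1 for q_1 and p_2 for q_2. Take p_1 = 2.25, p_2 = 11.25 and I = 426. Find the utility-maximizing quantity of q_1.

q_1* = 59.1111

This is Cobb-Douglas in (q_1−4, q_2−4): tangency gives 1/3·p_2·(q_2−4) = 2/3·p_1·(q_1−4).
After buying the subsistence bundle (4, 4), a share 1/3 of the remaining income goes to q_1: q_1* = 4 + 1/3·(I − 4p_1 − 4p_2)/p_1.
Discretionary income = 426 − 4·2.25 − 4·11.25 = 372; q_1* = 4 + 1/3·372/2.25 = 59.1111.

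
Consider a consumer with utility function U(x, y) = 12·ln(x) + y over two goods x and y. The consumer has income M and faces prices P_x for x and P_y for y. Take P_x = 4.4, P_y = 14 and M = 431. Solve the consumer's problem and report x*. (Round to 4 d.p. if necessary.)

x* = 38.1818

MU_x = 12/x, MU_y = 1. Tangency: 12/x = P_x/P_y.
So x*(P_x,P_y) = 12·P_y/P_x, independent of income; and y* = (M − 12·P_y)/P_y.
At the given prices: x* = 12·14/4.4 = 38.1818.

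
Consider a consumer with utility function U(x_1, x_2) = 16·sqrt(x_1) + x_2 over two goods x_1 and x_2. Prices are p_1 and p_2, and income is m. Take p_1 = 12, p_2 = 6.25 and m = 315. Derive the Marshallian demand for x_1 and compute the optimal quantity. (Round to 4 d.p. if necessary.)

MU_x_1 = 8/√x_1, MU_x_2 = 1. Tangency: 8/√x_1 = p_1/p_2.
Thus x_1* = (8·p_2/p_1)² — independent of m — with the rest of income spent on x_2.
Plugging in: x_1* = (8·6.25/12)² = 17.3611.

x_1* = 17.3611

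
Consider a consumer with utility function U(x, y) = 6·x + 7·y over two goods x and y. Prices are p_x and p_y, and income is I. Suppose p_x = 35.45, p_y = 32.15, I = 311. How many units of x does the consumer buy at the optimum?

Linear utility — the consumer picks whichever good has higher MU/price: 6/35.45 = 0.1693 vs 7/32.15 = 0.2177.
y gives more utility per dollar, so spend all income on y: y* = I/p_y, x* = 0.
Numerically: x* = 0, y* = 9.6734.

x* = 0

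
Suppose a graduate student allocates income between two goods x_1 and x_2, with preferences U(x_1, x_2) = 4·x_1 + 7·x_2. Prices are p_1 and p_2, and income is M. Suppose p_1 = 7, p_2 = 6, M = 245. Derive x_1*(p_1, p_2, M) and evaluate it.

x_1* = 0

Linear utility — the consumer picks whichever good has higher MU/price: 4/7 = 0.5714 vs 7/6 = 1.1667.
x_2 gives more utility per dollar, so spend all income on x_2: x_2* = M/p_2, x_1* = 0.
Numerically: x_1* = 0, x_2* = 40.8333.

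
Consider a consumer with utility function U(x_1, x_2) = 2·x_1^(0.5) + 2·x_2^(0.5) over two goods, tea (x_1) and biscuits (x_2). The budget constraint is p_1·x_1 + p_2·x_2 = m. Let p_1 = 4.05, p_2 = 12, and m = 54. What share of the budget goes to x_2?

share on x_2 = 0.2523

MRS = MU_x_1/MU_x_2 = (x_2/x_1)^(0.5). Set equal to p_1/p_2.
Solve for the ratio: x_2/x_1 = [p_1/p_2]^(2).
Substitute x_2 = (x_2/x_1)·x_1 into the budget: x_1* = m/(p_1 + p_2·(x_2/x_1)).
Numerically x_2/x_1 = 0.113906, so x_1* = 54/(4.05 + 12·0.113906) = 9.9688 and x_2* = 0.113906·9.9688 = 1.1355.
Expenditure on x_2: 12·1.1355 = 13.6262; share = 0.2523.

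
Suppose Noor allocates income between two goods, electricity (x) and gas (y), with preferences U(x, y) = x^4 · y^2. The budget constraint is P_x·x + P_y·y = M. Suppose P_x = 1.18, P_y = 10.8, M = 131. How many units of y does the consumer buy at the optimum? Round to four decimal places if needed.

MU_x/MU_y = (4·y)/(2·x); tangency sets this equal to P_x/P_y.
Rearranging, P_y·y = (1/2)·P_x·x. Substituting into the budget gives P_x·x·(1 + (1/2)) = M.
Demand: x*(P_x,P_y,M) = 2/3·M/P_x and y* = 1/3·M/P_y.
At P_x=1.18, P_y=10.8, M=131: y* = 1/3·131/10.8 = 4.0432.

y* = 4.0432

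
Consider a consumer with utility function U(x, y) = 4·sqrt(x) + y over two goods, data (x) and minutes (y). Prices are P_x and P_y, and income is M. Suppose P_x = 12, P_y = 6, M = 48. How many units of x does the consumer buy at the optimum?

MU_x = 2/√x, MU_y = 1. Tangency: 2/√x = P_x/P_y.
Thus x* = (2·P_y/P_x)² — independent of M — with the rest of income spent on y.
Plugging in: x* = (2·6/12)² = 1.

x* = 1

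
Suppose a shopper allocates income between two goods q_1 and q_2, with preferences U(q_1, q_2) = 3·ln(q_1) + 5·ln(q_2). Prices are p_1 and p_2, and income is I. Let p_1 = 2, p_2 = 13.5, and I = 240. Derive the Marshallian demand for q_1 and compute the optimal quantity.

q_1* = 45

Tangency: MRS = (3/5)·q_2/q_1 = p_1/p_2.
Rearranging, p_2·q_2 = (5/3)·p_1·q_1. Substituting into the budget gives p_1·q_1·(1 + (5/3)) = I.
Demand: q_1*(p_1,p_2,I) = 0.375·I/p_1 and q_2* = 0.625·I/p_2.
At p_1=2, p_2=13.5, I=240: q_1* = 0.375·240/2 = 45.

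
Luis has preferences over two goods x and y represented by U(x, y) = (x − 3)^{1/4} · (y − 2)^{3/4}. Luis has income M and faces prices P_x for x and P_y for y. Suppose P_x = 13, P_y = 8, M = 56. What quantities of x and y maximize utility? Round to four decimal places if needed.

Let x' = x−3, y' = y−2. MRS = (1/3)·y'/x' = P_x/P_y.
After buying the subsistence bundle (3, 2), a share 0.25 of the remaining income goes to x: x* = 3 + 0.25·(M − 3P_x − 2P_y)/P_x.
Discretionary income = 56 − 3·13 − 2·8 = 1; x* = 3 + 0.25·1/13 = 3.0192; y* = 2 + 0.75·1/8 = 2.0938.

x* = 3.0192, y* = 2.0938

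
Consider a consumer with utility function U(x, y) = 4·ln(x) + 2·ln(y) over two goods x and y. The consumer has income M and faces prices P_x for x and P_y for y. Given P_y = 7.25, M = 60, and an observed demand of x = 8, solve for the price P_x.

The MRS is 2·y/x. Set MRS = P_x/P_y.
Rearranging, P_y·y = (1/2)·P_x·x. Substituting into the budget gives P_x·x·(1 + (1/2)) = M.
Demand: x*(P_x,P_y,M) = 2/3·M/P_x and y* = 1/3·M/P_y.
Set x* = 8 in the demand function and solve for P_x: P_x = 5.

P_x = 5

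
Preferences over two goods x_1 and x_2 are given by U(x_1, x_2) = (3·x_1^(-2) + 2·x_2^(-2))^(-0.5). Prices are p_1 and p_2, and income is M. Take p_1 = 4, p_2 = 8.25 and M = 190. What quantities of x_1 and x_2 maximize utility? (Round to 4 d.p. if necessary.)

MRS = MU_x_1/MU_x_2 = (3/2)·(x_2/x_1)^(3). Set equal to p_1/p_2.
Solve for the ratio: x_2/x_1 = [(2/3)·p_1/p_2]^(1/3).
With the ratio pinned down, the budget gives x_1* = M/(p_1 + p_2·(x_2/x_1)) and x_2* = (x_2/x_1)·x_1*.
Numerically x_2/x_1 = 0.686286, so x_1* = 190/(4 + 8.25·0.686286) = 19.665 and x_2* = 0.686286·19.665 = 13.4958.

x_1* = 19.665, x_2* = 13.4958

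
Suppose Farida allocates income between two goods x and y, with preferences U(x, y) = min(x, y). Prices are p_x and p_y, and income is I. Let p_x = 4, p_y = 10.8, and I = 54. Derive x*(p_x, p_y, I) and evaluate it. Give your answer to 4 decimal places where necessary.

Demand: x*(p_x,p_y,I) = I/(p_x + p_y), y* = I/(p_x + p_y).
Here 4 + 10.8 = 14.8, giving x* = 3.6486.

x* = 3.6486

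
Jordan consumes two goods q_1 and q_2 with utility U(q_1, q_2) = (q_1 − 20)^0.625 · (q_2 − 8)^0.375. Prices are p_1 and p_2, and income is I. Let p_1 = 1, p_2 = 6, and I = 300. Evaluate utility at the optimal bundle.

Let q_1' = q_1−20, q_2' = q_2−8. MRS = (5/3)·q_2'/q_1' = p_1/p_2.
After buying the subsistence bundle (20, 8), a share 0.625 of the remaining income goes to q_1: q_1* = 20 + 0.625·(I − 20p_1 − 8p_2)/p_1.
Discretionary income = 300 − 20·1 − 8·6 = 232; q_1* = 20 + 0.625·232/1 = 165; q_2* = 8 + 0.375·232/6 = 22.5.
Utility at the optimum: U(165, 22.5) = 61.146.

V = 61.146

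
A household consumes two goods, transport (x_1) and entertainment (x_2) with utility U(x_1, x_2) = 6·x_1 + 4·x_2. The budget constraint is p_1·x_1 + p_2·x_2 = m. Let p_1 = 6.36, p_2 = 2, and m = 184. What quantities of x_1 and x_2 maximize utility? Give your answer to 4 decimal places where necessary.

Linear utility — the consumer picks whichever good has higher MU/price: 6/6.36 = 0.9434 vs 4/2 = 2.
x_2 gives more utility per dollar, so spend all income on x_2: x_2* = m/p_2, x_1* = 0.
Numerically: x_1* = 0, x_2* = 92.

x_1* = 0, x_2* = 92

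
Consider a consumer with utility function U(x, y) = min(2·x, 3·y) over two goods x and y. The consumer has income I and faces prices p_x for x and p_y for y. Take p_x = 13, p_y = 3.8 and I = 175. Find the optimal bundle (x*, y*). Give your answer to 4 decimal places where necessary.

x* = 11.2661, y* = 7.5107

Demand: x*(p_x,p_y,I) = 3·I/(3·p_x + 2·p_y), y* = 2·I/(3·p_x + 2·p_y).
Here 3·13 + 2·3.8 = 46.6, giving x* = 11.2661 and y* = 7.5107.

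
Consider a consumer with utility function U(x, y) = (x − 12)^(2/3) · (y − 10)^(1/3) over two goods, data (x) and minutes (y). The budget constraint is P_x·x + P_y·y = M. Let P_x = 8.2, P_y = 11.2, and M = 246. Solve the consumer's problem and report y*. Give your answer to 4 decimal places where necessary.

Substituting into the budget: x* = 12 + 2/3·(M − 12·P_x − 10·P_y)/P_x, and y* = 10 + 1/3·(…)/P_y.
Discretionary income = 246 − 12·8.2 − 10·11.2 = 35.6; y* = 10 + 1/3·35.6/11.2 = 11.0595.

y* = 11.0595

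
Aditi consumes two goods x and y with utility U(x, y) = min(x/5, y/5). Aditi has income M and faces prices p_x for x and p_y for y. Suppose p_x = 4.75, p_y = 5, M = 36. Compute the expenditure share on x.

With perfect complements, no substitution: consume in ratio x:y = 5:5.
Budget: p_x·x + p_y·x = M, so (5·p_x + 5·p_y)·x = 5·M.
Demand: x*(p_x,p_y,M) = 5·M/(5·p_x + 5·p_y), y* = 5·M/(5·p_x + 5·p_y).
Here 5·4.75 + 5·5 = 48.75, giving x* = 3.6923 and y* = 3.6923.
Expenditure on x: 4.75·3.6923 = 17.5385; share = 0.4872.

share on x = 0.4872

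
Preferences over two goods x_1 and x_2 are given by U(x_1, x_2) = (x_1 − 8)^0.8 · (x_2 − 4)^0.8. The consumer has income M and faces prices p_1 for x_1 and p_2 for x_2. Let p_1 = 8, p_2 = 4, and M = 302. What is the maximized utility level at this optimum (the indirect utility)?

V = 117.0568

Substituting into the budget: x_1* = 8 + 0.5·(M − 8·p_1 − 4·p_2)/p_1, and x_2* = 4 + 0.5·(…)/p_2.
Discretionary income = 302 − 8·8 − 4·4 = 222; x_1* = 8 + 0.5·222/8 = 21.875; x_2* = 4 + 0.5·222/4 = 31.75.
Utility at the optimum: U(21.875, 31.75) = 117.0568.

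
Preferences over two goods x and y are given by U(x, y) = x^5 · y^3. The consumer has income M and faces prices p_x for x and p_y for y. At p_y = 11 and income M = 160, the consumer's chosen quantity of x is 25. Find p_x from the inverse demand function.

p_x = 4

MU_x/MU_y = (5·y)/(3·x); tangency sets this equal to p_x/p_y.
So 5·p_y·y = 3·p_x·x; combined with the budget, a share 0.625 of income goes to x.
Demand: x*(p_x,p_y,M) = 0.625·M/p_x and y* = 0.375·M/p_y.
Set x* = 25 in the demand function and solve for p_x: p_x = 4.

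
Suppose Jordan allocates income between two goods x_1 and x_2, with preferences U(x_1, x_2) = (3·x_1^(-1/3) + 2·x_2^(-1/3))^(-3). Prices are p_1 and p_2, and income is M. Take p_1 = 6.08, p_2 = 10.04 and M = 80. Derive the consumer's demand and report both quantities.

x_1* = 7.1652, x_2* = 3.629

MU_x_1 ∝ 3·x_1^(-4/3), MU_x_2 ∝ 2·x_2^(-4/3), so MRS = (3/2)·(x_2/x_1)^(4/3) = p_1/p_2.
Hence x_2/x_1 = ((2/3)·p_1/p_2)^(1/(4/3)), i.e. raised to the 0.75 power.
With the ratio pinned down, the budget gives x_1* = M/(p_1 + p_2·(x_2/x_1)) and x_2* = (x_2/x_1)·x_1*.
Numerically x_2/x_1 = 0.506476, so x_1* = 80/(6.08 + 10.04·0.506476) = 7.1652 and x_2* = 0.506476·7.1652 = 3.629.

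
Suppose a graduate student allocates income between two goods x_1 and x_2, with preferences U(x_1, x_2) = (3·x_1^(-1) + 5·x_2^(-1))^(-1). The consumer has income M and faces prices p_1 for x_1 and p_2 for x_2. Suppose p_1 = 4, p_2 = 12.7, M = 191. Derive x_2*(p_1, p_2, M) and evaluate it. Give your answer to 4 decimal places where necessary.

x_2* = 10.4825

Substitute x_2 = (x_2/x_1)·x_1 into the budget: x_1* = M/(p_1 + p_2·(x_2/x_1)).
Numerically x_2/x_1 = 0.724524, so x_1* = 191/(4 + 12.7·0.724524) = 14.4681 and x_2* = 0.724524·14.4681 = 10.4825.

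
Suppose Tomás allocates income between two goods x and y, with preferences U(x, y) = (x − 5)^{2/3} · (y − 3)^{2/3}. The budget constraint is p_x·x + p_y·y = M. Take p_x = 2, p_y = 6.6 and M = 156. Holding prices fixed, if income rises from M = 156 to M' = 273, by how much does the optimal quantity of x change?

Δx* = 29.25

MRS = (y−3)/(x−5). Tangency with p_x/p_y gives y−3 = (p_x/p_y)·(x−5).
After buying the subsistence bundle (5, 3), a share 0.5 of the remaining income goes to x: x* = 5 + 0.5·(M − 5p_x − 3p_y)/p_x.
Discretionary income = 156 − 5·2 − 3·6.6 = 126.2; x* = 5 + 0.5·126.2/2 = 36.55.
At M' = 273: x* = 65.8. Change: 65.8 − 36.55 = 29.25.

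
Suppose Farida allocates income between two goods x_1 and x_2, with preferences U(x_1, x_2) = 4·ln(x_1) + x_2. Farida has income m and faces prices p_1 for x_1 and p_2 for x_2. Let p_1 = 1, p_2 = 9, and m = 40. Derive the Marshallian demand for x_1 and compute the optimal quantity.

Set MRS = p_1/p_2: (4/x_1)/1 = p_1/p_2.
So x_1*(p_1,p_2) = 4·p_2/p_1, independent of income; and x_2* = (m − 4·p_2)/p_2.
At the given prices: x_1* = 4·9/1 = 36.

x_1* = 36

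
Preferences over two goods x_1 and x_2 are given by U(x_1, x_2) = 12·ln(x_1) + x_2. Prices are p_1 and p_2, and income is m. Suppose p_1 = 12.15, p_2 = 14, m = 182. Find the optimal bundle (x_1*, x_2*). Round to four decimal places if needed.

MU_x_1 = 12/x_1, MU_x_2 = 1. Tangency: 12/x_1 = p_1/p_2.
So x_1*(p_1,p_2) = 12·p_2/p_1, independent of income; and x_2* = (m − 12·p_2)/p_2.
At the given prices: x_1* = 12·14/12.15 = 13.8272, and x_2* = 1.

x_1* = 13.8272, x_2* = 1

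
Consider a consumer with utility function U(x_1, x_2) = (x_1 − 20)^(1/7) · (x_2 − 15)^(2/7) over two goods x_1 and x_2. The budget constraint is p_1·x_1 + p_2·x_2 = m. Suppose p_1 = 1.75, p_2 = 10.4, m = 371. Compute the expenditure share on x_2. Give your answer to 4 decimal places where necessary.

share on x_2 = 0.7439

This is Cobb-Douglas in (x_1−20, x_2−15): tangency gives 1/7·p_2·(x_2−15) = 2/7·p_1·(x_1−20).
After buying the subsistence bundle (20, 15), a share 1/3 of the remaining income goes to x_1: x_1* = 20 + 1/3·(m − 20p_1 − 15p_2)/p_1.
Discretionary income = 371 − 20·1.75 − 15·10.4 = 180; x_1* = 20 + 1/3·180/1.75 = 54.2857; x_2* = 15 + 2/3·180/10.4 = 26.5385.
Expenditure on x_2: 10.4·26.5385 = 276; share = 0.7439.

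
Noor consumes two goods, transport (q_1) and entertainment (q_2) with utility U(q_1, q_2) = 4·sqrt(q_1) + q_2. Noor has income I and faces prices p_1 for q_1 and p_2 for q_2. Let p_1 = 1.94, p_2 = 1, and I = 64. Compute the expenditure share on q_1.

share on q_1 = 0.0322

Thus q_1* = (2·p_2/p_1)² — independent of I — with the rest of income spent on q_2.
Plugging in: q_1* = (2·1/1.94)² = 1.0628, q_2* = 61.9381.
Expenditure on q_1: 1.94·1.0628 = 2.0619; share = 0.0322.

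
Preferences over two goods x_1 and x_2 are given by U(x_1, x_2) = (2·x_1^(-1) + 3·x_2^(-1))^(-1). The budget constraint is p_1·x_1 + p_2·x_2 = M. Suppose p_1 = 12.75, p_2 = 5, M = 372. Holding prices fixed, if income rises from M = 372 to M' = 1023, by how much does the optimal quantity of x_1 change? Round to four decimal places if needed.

Numerically x_2/x_1 = 1.955761, so x_1* = 372/(12.75 + 5·1.955761) = 16.5122.
At M' = 1023: x_1* = 45.4085. Change: 45.4085 − 16.5122 = 28.8963.

Δx_1* = 28.8963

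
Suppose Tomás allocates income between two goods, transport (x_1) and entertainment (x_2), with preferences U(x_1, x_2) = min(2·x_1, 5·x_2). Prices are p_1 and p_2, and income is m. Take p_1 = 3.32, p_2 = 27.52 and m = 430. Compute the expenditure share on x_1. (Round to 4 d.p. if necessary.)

share on x_1 = 0.2317

Leontief preferences: the optimum is at the kink where x_1/5 = x_2/2, i.e. x_2 = (2/5)·x_1.
Budget: p_1·x_1 + p_2·(2/5)·x_1 = m, so (5·p_1 + 2·p_2)·x_1 = 5·m.
Demand: x_1*(p_1,p_2,m) = 5·m/(5·p_1 + 2·p_2), x_2* = 2·m/(5·p_1 + 2·p_2).
Here 5·3.32 + 2·27.52 = 71.64, giving x_1* = 30.0112 and x_2* = 12.0045.
Expenditure on x_1: 3.32·30.0112 = 99.6371; share = 0.2317.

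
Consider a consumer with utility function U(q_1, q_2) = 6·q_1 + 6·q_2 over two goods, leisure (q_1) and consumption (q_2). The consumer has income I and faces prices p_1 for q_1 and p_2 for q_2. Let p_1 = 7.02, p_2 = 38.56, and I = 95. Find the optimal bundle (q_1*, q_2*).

q_1* = 13.5328, q_2* = 0

Linear utility — the consumer picks whichever good has higher MU/price: 6/7.02 = 0.8547 vs 6/38.56 = 0.1556.
q_1 gives more utility per dollar, so spend all income on q_1: q_1* = I/p_1, q_2* = 0.
Numerically: q_1* = 13.5328, q_2* = 0.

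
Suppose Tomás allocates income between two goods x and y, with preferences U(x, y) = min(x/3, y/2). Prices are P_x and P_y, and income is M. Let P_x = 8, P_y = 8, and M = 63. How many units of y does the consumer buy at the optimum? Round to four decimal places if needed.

y* = 3.15

Leontief preferences: the optimum is at the kink where x/3 = y/2, i.e. y = (2/3)·x.
Budget: P_x·x + P_y·(2/3)·x = M, so (3·P_x + 2·P_y)·x = 3·M.
Demand: x*(P_x,P_y,M) = 3·M/(3·P_x + 2·P_y), y* = 2·M/(3·P_x + 2·P_y).
Here 3·8 + 2·8 = 40, giving y* = 3.15.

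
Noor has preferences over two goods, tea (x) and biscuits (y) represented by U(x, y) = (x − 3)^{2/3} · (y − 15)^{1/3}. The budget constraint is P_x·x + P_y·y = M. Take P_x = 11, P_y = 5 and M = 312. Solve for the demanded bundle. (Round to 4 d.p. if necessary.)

x* = 15.3636, y* = 28.6

Substituting into the budget: x* = 3 + 2/3·(M − 3·P_x − 15·P_y)/P_x, and y* = 15 + 1/3·(…)/P_y.
Discretionary income = 312 − 3·11 − 15·5 = 204; x* = 3 + 2/3·204/11 = 15.3636; y* = 15 + 1/3·204/5 = 28.6.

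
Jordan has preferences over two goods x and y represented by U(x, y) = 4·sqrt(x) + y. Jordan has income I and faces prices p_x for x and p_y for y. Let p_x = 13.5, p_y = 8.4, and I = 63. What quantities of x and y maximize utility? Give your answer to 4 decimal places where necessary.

Utility is quasi-linear in y; the FOC for x is 2/√x = p_x/p_y.
Thus x* = (2·p_y/p_x)² — independent of I — with the rest of income spent on y.
Plugging in: x* = (2·8.4/13.5)² = 1.5486, y* = 5.0111.

x* = 1.5486, y* = 5.0111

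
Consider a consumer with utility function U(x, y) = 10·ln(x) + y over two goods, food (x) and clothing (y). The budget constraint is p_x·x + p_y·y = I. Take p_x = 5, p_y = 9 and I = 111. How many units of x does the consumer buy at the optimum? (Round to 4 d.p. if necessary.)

x* = 18

MU_x = 10/x, MU_y = 1. Tangency: 10/x = p_x/p_y.
So x*(p_x,p_y) = 10·p_y/p_x, independent of income; and y* = (I − 10·p_y)/p_y.
At the given prices: x* = 10·9/5 = 18.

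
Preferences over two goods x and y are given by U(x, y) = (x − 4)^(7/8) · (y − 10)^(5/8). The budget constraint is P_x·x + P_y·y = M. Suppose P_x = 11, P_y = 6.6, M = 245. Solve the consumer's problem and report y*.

y* = 18.5227

Let x' = x−4, y' = y−10. MRS = (7/5)·y'/x' = P_x/P_y.
Substituting into the budget: x* = 4 + 7/12·(M − 4·P_x − 10·P_y)/P_x, and y* = 10 + 5/12·(…)/P_y.
Discretionary income = 245 − 4·11 − 10·6.6 = 135; y* = 10 + 5/12·135/6.6 = 18.5227.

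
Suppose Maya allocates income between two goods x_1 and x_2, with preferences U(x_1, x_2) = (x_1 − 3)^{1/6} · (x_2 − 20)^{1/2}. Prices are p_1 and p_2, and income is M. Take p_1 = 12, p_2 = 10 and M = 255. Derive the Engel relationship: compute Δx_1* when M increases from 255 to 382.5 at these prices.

Δx_1* = 2.6562

Let x_1' = x_1−3, x_2' = x_2−20. MRS = (1/3)·x_2'/x_1' = p_1/p_2.
After buying the subsistence bundle (3, 20), a share 0.25 of the remaining income goes to x_1: x_1* = 3 + 0.25·(M − 3p_1 − 20p_2)/p_1.
Discretionary income = 255 − 3·12 − 20·10 = 19; x_1* = 3 + 0.25·19/12 = 3.3958.
At M' = 382.5: x_1* = 6.0521. Change: 6.0521 − 3.3958 = 2.6562.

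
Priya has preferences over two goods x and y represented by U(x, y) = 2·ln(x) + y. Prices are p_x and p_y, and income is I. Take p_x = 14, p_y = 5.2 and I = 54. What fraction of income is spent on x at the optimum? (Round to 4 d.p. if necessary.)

share on x = 0.1926

At the given prices: x* = 2·5.2/14 = 0.7429, and y* = 8.3846.
Expenditure on x: 14·0.7429 = 10.4; share = 0.1926.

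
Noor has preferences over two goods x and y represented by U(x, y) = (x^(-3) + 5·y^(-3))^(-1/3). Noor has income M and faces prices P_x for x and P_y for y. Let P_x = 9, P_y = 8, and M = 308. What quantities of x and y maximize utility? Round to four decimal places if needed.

x* = 14.4463, y* = 22.2479

MRS = MU_x/MU_y = (1/5)·(y/x)^(4). Set equal to P_x/P_y.
Hence y/x = (5·P_x/P_y)^(1/(4)), i.e. raised to the 0.25 power.
Substitute y = (y/x)·x into the budget: x* = M/(P_x + P_y·(y/x)).
Numerically y/x = 1.540035, so x* = 308/(9 + 8·1.540035) = 14.4463 and y* = 1.540035·14.4463 = 22.2479.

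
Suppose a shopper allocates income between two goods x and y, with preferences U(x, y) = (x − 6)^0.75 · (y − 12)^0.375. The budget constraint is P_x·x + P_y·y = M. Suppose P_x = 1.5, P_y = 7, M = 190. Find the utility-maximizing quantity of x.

x* = 49.1111

This is Cobb-Douglas in (x−6, y−12): tangency gives 0.75·P_y·(y−12) = 0.375·P_x·(x−6).
Substituting into the budget: x* = 6 + 2/3·(M − 6·P_x − 12·P_y)/P_x, and y* = 12 + 1/3·(…)/P_y.
Discretionary income = 190 − 6·1.5 − 12·7 = 97; x* = 6 + 2/3·97/1.5 = 49.1111.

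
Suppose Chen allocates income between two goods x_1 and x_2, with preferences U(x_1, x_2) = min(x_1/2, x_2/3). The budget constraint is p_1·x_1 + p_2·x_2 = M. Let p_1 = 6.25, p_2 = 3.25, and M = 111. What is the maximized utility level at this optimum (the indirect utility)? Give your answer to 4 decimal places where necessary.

V = 4.9888

With perfect complements, no substitution: consume in ratio x_1:x_2 = 2:3.
Budget: p_1·x_1 + p_2·(3/2)·x_1 = M, so (2·p_1 + 3·p_2)·x_1 = 2·M.
Demand: x_1*(p_1,p_2,M) = 2·M/(2·p_1 + 3·p_2), x_2* = 3·M/(2·p_1 + 3·p_2).
Here 2·6.25 + 3·3.25 = 22.25, giving x_1* = 9.9775 and x_2* = 14.9663.
Utility at the optimum: U(9.9775, 14.9663) = 4.9888.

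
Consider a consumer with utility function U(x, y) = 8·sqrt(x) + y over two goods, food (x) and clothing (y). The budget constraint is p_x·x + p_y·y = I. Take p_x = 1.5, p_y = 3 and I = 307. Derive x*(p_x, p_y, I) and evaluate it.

x* = 64

MU_x = 4/√x, MU_y = 1. Tangency: 4/√x = p_x/p_y.
Thus x* = (4·p_y/p_x)² — independent of I — with the rest of income spent on y.
Plugging in: x* = (4·3/1.5)² = 64.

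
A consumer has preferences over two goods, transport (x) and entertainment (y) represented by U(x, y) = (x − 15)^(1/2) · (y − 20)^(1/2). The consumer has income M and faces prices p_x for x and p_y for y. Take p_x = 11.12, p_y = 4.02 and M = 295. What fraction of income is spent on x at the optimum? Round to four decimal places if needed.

This is Cobb-Douglas in (x−15, y−20): tangency gives 0.5·p_y·(y−20) = 0.5·p_x·(x−15).
Substituting into the budget: x* = 15 + 0.5·(M − 15·p_x − 20·p_y)/p_x, and y* = 20 + 0.5·(…)/p_y.
Discretionary income = 295 − 15·11.12 − 20·4.02 = 47.8; x* = 15 + 0.5·47.8/11.12 = 17.1493; y* = 20 + 0.5·47.8/4.02 = 25.9453.
Expenditure on x: 11.12·17.1493 = 190.7; share = 0.6464.

share on x = 0.6464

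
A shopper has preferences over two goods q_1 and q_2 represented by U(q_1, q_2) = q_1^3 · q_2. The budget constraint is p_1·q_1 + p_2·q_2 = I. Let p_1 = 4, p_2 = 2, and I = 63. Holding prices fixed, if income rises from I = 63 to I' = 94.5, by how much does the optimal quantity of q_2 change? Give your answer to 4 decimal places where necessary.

MU_q_1/MU_q_2 = (3·q_2)/(q_1); tangency sets this equal to p_1/p_2.
Rearranging, p_2·q_2 = (1/3)·p_1·q_1. Substituting into the budget gives p_1·q_1·(1 + (1/3)) = I.
Demand: q_1*(p_1,p_2,I) = 0.75·I/p_1 and q_2* = 0.25·I/p_2.
At p_1=4, p_2=2, I=63: q_2* = 0.25·63/2 = 7.875.
At I' = 94.5: q_2* = 11.8125. Change: 11.8125 − 7.875 = 3.9375.

Δq_2* = 3.9375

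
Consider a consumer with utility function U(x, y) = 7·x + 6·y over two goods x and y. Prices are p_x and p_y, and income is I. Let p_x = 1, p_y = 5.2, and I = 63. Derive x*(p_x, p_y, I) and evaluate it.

Numerically: x* = 63, y* = 0.

x* = 63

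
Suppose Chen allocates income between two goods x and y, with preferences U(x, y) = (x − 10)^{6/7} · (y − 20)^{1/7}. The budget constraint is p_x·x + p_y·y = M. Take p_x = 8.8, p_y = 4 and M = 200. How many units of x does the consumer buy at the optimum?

x* = 13.1169

Let x' = x−10, y' = y−20. MRS = 6·y'/x' = p_x/p_y.
After buying the subsistence bundle (10, 20), a share 6/7 of the remaining income goes to x: x* = 10 + 6/7·(M − 10p_x − 20p_y)/p_x.
Discretionary income = 200 − 10·8.8 − 20·4 = 32; x* = 10 + 6/7·32/8.8 = 13.1169.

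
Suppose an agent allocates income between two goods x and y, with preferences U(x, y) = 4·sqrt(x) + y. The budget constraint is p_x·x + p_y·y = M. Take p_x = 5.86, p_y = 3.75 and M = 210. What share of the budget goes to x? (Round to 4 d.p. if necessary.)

Set MRS = p_x/p_y: 2·x^(−1/2) = p_x/p_y.
Solve: √x = 2·p_y/p_x, so x*(p_x,p_y) = (2·p_y/p_x)², and y* = (M − p_x·x*)/p_y.
Plugging in: x* = (2·3.75/5.86)² = 1.6381, y* = 53.4403.
Expenditure on x: 5.86·1.6381 = 9.599; share = 0.0457.

share on x = 0.0457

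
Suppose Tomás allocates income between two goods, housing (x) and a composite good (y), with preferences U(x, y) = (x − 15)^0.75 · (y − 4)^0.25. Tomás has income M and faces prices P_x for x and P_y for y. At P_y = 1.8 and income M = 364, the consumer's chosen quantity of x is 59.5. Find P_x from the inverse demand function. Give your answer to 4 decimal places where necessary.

Let x' = x−15, y' = y−4. MRS = 3·y'/x' = P_x/P_y.
Substituting into the budget: x* = 15 + 0.75·(M − 15·P_x − 4·P_y)/P_x, and y* = 4 + 0.25·(…)/P_y.
Set x* = 59.5 in the demand function and solve for P_x: P_x = 4.8.

P_x = 4.8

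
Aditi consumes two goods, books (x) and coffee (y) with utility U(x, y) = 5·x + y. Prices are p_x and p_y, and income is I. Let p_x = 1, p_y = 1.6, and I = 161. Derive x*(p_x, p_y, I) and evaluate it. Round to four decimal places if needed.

Linear utility — the consumer picks whichever good has higher MU/price: 5/1 = 5 vs 1/1.6 = 0.625.
x gives more utility per dollar, so spend all income on x: x* = I/p_x, y* = 0.
Numerically: x* = 161, y* = 0.

x* = 161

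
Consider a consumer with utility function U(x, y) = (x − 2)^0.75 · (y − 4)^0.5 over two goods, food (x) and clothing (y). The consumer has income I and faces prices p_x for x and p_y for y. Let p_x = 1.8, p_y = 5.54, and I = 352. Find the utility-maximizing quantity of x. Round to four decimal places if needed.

x* = 110.7467

MRS = (3/2)·(y−4)/(x−2). Tangency with p_x/p_y gives y−4 = (2/3)·(p_x/p_y)·(x−2).
After buying the subsistence bundle (2, 4), a share 0.6 of the remaining income goes to x: x* = 2 + 0.6·(I − 2p_x − 4p_y)/p_x.
Discretionary income = 352 − 2·1.8 − 4·5.54 = 326.24; x* = 2 + 0.6·326.24/1.8 = 110.7467.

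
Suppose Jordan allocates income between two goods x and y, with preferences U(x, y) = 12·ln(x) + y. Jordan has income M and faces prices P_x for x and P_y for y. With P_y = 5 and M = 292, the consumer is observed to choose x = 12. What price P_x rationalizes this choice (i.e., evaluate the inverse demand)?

MU_x = 12/x, MU_y = 1. Tangency: 12/x = P_x/P_y.
So x*(P_x,P_y) = 12·P_y/P_x, independent of income; and y* = (M − 12·P_y)/P_y.
Set x* = 12 in the demand function and solve for P_x: P_x = 5.

P_x = 5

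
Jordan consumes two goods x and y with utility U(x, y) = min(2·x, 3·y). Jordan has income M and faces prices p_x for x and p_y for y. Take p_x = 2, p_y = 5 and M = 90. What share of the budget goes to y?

share on y = 0.625

With perfect complements, no substitution: consume in ratio x:y = 3:2.
Budget: p_x·x + p_y·(2/3)·x = M, so (3·p_x + 2·p_y)·x = 3·M.
Demand: x*(p_x,p_y,M) = 3·M/(3·p_x + 2·p_y), y* = 2·M/(3·p_x + 2·p_y).
Here 3·2 + 2·5 = 16, giving x* = 16.875 and y* = 11.25.
Expenditure on y: 5·11.25 = 56.25; share = 0.625.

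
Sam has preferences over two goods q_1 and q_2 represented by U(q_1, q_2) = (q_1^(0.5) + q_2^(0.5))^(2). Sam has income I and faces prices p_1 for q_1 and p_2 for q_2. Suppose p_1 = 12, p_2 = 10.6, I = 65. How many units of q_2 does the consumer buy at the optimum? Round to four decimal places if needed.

q_2* = 3.256

MU_q_1 ∝ q_1^(-0.5), MU_q_2 ∝ q_2^(-0.5), so MRS = (q_2/q_1)^(0.5) = p_1/p_2.
Solve for the ratio: q_2/q_1 = [p_1/p_2]^(2).
Substitute q_2 = (q_2/q_1)·q_1 into the budget: q_1* = I/(p_1 + p_2·(q_2/q_1)).
Numerically q_2/q_1 = 1.281595, so q_1* = 65/(12 + 10.6·1.281595) = 2.5406 and q_2* = 1.281595·2.5406 = 3.256.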